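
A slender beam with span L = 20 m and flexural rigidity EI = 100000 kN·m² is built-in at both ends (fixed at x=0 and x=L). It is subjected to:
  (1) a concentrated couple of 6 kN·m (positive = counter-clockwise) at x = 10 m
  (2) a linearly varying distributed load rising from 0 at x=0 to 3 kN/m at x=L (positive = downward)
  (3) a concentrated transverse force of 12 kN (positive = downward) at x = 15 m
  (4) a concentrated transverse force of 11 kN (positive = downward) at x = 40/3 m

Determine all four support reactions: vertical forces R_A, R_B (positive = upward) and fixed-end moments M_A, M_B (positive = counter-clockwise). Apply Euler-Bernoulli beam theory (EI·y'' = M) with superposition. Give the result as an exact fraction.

Load 1 — applied couple M₀=6 kN·m at a=10 m (b=L-a=10):
  R_A = 6M₀ab/L³ = 6·6·10·10/20³ = 9/20 kN
  M_A = M₀b(2a-b)/L² = 6·10·(2·10-10)/20² = 3/2 kN·m
  R_B = -6M₀ab/L³ = -6·6·10·10/20³ = -9/20 kN
  M_B = M₀a(2b-a)/L² = 6·10·(2·10-10)/20² = 3/2 kN·m
Load 2 — triangular load w₀=3 kN/m (0→w₀ over full span):
  R_A = 3w₀L/20 = 3·3·20/20 = 9 kN
  M_A = w₀L²/30 = 3·20²/30 = 40 kN·m
  R_B = 7w₀L/20 = 7·3·20/20 = 21 kN
  M_B = -w₀L²/20 = -3·20²/20 = -60 kN·m
Load 3 — point force P=12 kN at a=15 m (b=L-a=5):
  R_A = Pb²(3a+b)/L³ = 12·5²·(3·15+5)/20³ = 15/8 kN
  M_A = Pab²/L² = 12·15·5²/20² = 45/4 kN·m
  R_B = Pa²(a+3b)/L³ = 12·15²·(15+3·5)/20³ = 81/8 kN
  M_B = -Pa²b/L² = -12·15²·5/20² = -135/4 kN·m
Load 4 — point force P=11 kN at a=40/3 m (b=L-a=20/3):
  R_A = Pb²(3a+b)/L³ = 11·(20/3)²·(3·(40/3)+(20/3))/20³ = 77/27 kN
  M_A = Pab²/L² = 11·(40/3)·(20/3)²/20² = 440/27 kN·m
  R_B = Pa²(a+3b)/L³ = 11·(40/3)²·((40/3)+3·(20/3))/20³ = 220/27 kN
  M_B = -Pa²b/L² = -11·(40/3)²·(20/3)/20² = -880/27 kN·m
Superposition: R_A = 15311/1080 kN, M_A = 7457/108 kN·m, R_B = 41929/1080 kN, M_B = -13483/108 kN·m

R_A = 15311/1080 kN, M_A = 7457/108 kN·m, R_B = 41929/1080 kN, M_B = -13483/108 kN·m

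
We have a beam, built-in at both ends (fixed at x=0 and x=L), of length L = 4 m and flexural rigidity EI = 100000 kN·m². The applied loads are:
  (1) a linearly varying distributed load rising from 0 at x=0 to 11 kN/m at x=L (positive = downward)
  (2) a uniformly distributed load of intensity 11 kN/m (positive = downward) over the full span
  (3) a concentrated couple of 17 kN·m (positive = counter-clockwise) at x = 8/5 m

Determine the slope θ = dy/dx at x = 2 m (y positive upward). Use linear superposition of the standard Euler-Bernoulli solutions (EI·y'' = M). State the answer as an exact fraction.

Load 1 — triangular load w₀=11 kN/m (0→w₀ over full span):
  θ_1 = -w₀(2x(L-x)(L-2x)(x+2L)+x²(L-x)²)/(120LEI) = -11·(2·2·(4-2)·(4-2·2)·(2+2·4)+2²·(4-2)²)/(120·4·100000) = -11/3000000 rad
Load 2 — uniform load w=11 kN/m over full span:
  θ_2 = -wx(L-x)(L-2x)/(12EI) = -11·2·(4-2)·(4-2·2)/(12·100000) = 0 rad
Load 3 — applied couple M₀=17 kN·m at a=8/5 m (b=L-a=12/5):
  θ_3 = (R_Ax²/2 - M_Ax - M₀(x-a))/EI  [x>a] with R_A=153/25, M_A=51/25 = ((153/25)·2²/2 - (51/25)·2 - 17·(2-(8/5)))/100000 = 17/1250000 rad
Superposition: θ = Σ θ_i = 149/15000000 rad ≈ 0.000010 rad

θ(2) = 149/15000000 rad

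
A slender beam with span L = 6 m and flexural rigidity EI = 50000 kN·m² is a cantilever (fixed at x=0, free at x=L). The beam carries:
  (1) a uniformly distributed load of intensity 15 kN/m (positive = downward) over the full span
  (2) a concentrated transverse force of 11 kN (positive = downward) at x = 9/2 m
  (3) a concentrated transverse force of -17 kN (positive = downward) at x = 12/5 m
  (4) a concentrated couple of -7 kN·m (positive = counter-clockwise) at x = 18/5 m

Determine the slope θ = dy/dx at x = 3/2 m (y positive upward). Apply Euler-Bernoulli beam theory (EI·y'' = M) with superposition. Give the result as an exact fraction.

Load 1 — uniform load w=15 kN/m over full span:
  θ_1 = -wx(x²-3Lx+3L²)/(6EI) = -15·(3/2)·((3/2)²-3·6·(3/2)+3·6²)/(6·50000) = -999/160000 rad
Load 2 — point force P=11 kN at a=9/2 m (b=L-a=3/2):
  θ_2 = -Px(2a-x)/(2EI)  [x≤a] = -11·(3/2)·(2·(9/2)-(3/2))/(2·50000) = -99/80000 rad
Load 3 — point force P=-17 kN at a=12/5 m (b=L-a=18/5):
  θ_3 = -Px(2a-x)/(2EI)  [x≤a] = -(-17)·(3/2)·(2·(12/5)-(3/2))/(2·50000) = 1683/2000000 rad
Load 4 — applied couple M₀=-7 kN·m at a=18/5 m (b=L-a=12/5):
  θ_4 = M₀x/EI  [x≤a] = (-7)·(3/2)/50000 = -21/100000 rad
Superposition: θ = Σ θ_i = -27399/4000000 rad ≈ -0.006850 rad

θ(3/2) = -27399/4000000 rad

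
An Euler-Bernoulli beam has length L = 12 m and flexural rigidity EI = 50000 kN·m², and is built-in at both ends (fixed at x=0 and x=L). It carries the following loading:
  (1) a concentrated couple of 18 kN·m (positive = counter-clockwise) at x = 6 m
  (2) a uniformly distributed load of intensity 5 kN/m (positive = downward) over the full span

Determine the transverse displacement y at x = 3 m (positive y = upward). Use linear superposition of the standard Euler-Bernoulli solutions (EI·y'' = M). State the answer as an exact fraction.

Load 1 — applied couple M₀=18 kN·m at a=6 m (b=L-a=6):
  y_1 = (R_Ax³/6 - M_Ax²/2)/EI  [x≤a] with R_A=9/4, M_A=9/2 = ((9/4)·3³/6 - (9/2)·3²/2)/50000 = -81/400000 m
Load 2 — uniform load w=5 kN/m over full span:
  y_2 = -wx²(L-x)²/(24EI) = -5·3²·(12-3)²/(24·50000) = -243/80000 m
Superposition: y = Σ y_i = -81/25000 m ≈ -0.003240 m

y(3) = -81/25000 m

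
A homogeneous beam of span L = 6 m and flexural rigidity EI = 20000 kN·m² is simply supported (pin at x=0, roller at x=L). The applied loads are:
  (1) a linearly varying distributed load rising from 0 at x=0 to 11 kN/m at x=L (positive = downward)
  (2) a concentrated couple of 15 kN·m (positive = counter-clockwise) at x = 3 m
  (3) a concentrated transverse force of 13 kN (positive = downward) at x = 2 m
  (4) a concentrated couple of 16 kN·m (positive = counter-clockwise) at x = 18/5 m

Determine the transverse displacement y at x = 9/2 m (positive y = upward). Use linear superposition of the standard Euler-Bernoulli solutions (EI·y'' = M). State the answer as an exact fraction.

Load 1 — triangular load w₀=11 kN/m (0→w₀ over full span):
  y_1 = -w₀x(7L⁴-10L²x²+3x⁴)/(360LEI) = -11·(9/2)·(7·6⁴-10·6²·(9/2)²+3·(9/2)⁴)/(360·6·20000) = -35343/10240000 m
Load 2 — applied couple M₀=15 kN·m at a=3 m (b=L-a=3):
  y_2 = (M₀x³/(6L)-M₀(x-a)²/2+C₁x)/EI  [x>a] with C₁=M₀(3b²-L²)/(6L)=-15/4 = (15·(9/2)³/(6·6)-15·((9/2)-3)²/2+(-15/4)·(9/2))/20000 = 27/128000 m
Load 3 — point force P=13 kN at a=2 m (b=L-a=4):
  y_3 = -Pa(L-x)(2Lx-a²-x²)/(6LEI)  [x>a] = -13·2·(6-(9/2))·(2·6·(9/2)-2²-(9/2)²)/(6·6·20000) = -1547/960000 m
Load 4 — applied couple M₀=16 kN·m at a=18/5 m (b=L-a=12/5):
  y_4 = (M₀x³/(6L)-M₀(x-a)²/2+C₁x)/EI  [x>a] with C₁=M₀(3b²-L²)/(6L)=-208/25 = (16·(9/2)³/(6·6)-16·((9/2)-(18/5))²/2+(-208/25)·(9/2))/20000 = -171/1000000 m
Superposition: y = Σ y_i = -3857653/768000000 m ≈ -0.005023 m

y(9/2) = -3857653/768000000 m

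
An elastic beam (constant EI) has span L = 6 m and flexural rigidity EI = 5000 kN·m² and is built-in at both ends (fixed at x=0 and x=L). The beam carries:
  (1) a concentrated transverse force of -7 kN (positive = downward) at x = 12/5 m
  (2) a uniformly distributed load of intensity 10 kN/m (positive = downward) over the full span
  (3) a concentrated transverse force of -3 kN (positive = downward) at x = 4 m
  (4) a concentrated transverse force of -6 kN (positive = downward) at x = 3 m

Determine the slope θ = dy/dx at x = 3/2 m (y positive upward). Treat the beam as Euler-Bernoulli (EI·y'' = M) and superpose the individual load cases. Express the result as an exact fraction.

Load 1 — point force P=-7 kN at a=12/5 m (b=L-a=18/5):
  θ_1 = -Pb²x(2aL-(3a+b)x)/(2L³EI)  [x≤a] = -(-7)·(18/5)²·(3/2)·(2·(12/5)·6-(3·(12/5)+(18/5))·(3/2))/(2·6³·5000) = 3969/5000000 rad
Load 2 — uniform load w=10 kN/m over full span:
  θ_2 = -wx(L-x)(L-2x)/(12EI) = -10·(3/2)·(6-(3/2))·(6-2·(3/2))/(12·5000) = -27/8000 rad
Load 3 — point force P=-3 kN at a=4 m (b=L-a=2):
  θ_3 = -Pb²x(2aL-(3a+b)x)/(2L³EI)  [x≤a] = -(-3)·2²·(3/2)·(2·4·6-(3·4+2)·(3/2))/(2·6³·5000) = 9/40000 rad
Load 4 — point force P=-6 kN at a=3 m (b=L-a=3):
  θ_4 = -Pb²x(2aL-(3a+b)x)/(2L³EI)  [x≤a] = -(-6)·3²·(3/2)·(2·3·6-(3·3+3)·(3/2))/(2·6³·5000) = 27/40000 rad
Superposition: θ = Σ θ_i = -4203/2500000 rad ≈ -0.001681 rad

θ(3/2) = -4203/2500000 rad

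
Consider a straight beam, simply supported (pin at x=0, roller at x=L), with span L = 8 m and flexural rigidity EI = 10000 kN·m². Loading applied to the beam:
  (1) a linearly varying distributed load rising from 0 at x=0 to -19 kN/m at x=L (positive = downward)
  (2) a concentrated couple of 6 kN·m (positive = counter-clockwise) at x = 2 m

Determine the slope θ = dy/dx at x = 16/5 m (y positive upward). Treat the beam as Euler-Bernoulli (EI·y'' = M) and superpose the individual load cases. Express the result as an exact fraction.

θ(16/5) = 809611/112500000 rad

Load 1 — triangular load w₀=-19 kN/m (0→w₀ over full span):
  θ_1 = -w₀(7L⁴-30L²x²+15x⁴)/(360LEI) = -(-19)·(7·8⁴-30·8²·(16/5)²+15·(16/5)⁴)/(360·8·10000) = 24548/3515625 rad
Load 2 — applied couple M₀=6 kN·m at a=2 m (b=L-a=6):
  θ_2 = (M₀x²/(2L)-M₀(x-a)+C₁)/EI  [x>a] with C₁=M₀(3b²-L²)/(6L)=11/2 = (6·(16/5)²/(2·8)-6·((16/5)-2)+(11/2))/10000 = 107/500000 rad
Superposition: θ = Σ θ_i = 809611/112500000 rad ≈ 0.007197 rad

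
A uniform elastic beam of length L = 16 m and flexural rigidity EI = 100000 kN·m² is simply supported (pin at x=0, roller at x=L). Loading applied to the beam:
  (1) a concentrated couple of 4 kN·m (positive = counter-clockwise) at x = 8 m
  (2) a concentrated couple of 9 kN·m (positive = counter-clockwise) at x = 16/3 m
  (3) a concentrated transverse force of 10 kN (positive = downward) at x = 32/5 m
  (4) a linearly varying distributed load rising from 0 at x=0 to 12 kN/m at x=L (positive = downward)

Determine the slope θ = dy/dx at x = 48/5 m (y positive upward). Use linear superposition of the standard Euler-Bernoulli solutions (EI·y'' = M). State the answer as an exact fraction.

θ(48/5) = 24439/7812500 rad

Load 1 — applied couple M₀=4 kN·m at a=8 m (b=L-a=8):
  θ_1 = (M₀x²/(2L)-M₀(x-a)+C₁)/EI  [x>a] with C₁=M₀(3b²-L²)/(6L)=-8/3 = (4·(48/5)²/(2·16)-4·((48/5)-8)+(-8/3))/100000 = 23/937500 rad
Load 2 — applied couple M₀=9 kN·m at a=16/3 m (b=L-a=32/3):
  θ_2 = (M₀x²/(2L)-M₀(x-a)+C₁)/EI  [x>a] with C₁=M₀(3b²-L²)/(6L)=8 = (9·(48/5)²/(2·16)-9·((48/5)-(16/3))+8)/100000 = -7/156250 rad
Load 3 — point force P=10 kN at a=32/5 m (b=L-a=48/5):
  θ_3 = -Pa(2L²-6Lx+3x²+a²)/(6LEI)  [x>a] = -10·(32/5)·(2·16²-6·16·(48/5)+3·(48/5)²+(32/5)²)/(6·16·100000) = 48/78125 rad
Load 4 — triangular load w₀=12 kN/m (0→w₀ over full span):
  θ_4 = -w₀(7L⁴-30L²x²+15x⁴)/(360LEI) = -12·(7·16⁴-30·16²·(48/5)²+15·(48/5)⁴)/(360·16·100000) = 14848/5859375 rad
Superposition: θ = Σ θ_i = 24439/7812500 rad ≈ 0.003128 rad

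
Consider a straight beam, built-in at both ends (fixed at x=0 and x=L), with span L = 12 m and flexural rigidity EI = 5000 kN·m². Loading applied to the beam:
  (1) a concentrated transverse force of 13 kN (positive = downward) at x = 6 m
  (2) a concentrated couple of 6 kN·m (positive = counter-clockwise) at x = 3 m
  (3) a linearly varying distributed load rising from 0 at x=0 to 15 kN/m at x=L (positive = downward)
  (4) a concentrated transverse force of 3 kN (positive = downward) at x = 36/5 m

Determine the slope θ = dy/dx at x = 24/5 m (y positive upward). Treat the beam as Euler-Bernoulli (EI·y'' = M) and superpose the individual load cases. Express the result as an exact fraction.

Load 1 — point force P=13 kN at a=6 m (b=L-a=6):
  θ_1 = -Pb²x(2aL-(3a+b)x)/(2L³EI)  [x≤a] = -13·6²·(24/5)·(2·6·12-(3·6+6)·(24/5))/(2·12³·5000) = -117/31250 rad
Load 2 — applied couple M₀=6 kN·m at a=3 m (b=L-a=9):
  θ_2 = (R_Ax²/2 - M_Ax - M₀(x-a))/EI  [x>a] with R_A=9/16, M_A=-9/8 = ((9/16)·(24/5)²/2 - (-9/8)·(24/5) - 6·((24/5)-3))/5000 = 27/125000 rad
Load 3 — triangular load w₀=15 kN/m (0→w₀ over full span):
  θ_3 = -w₀(2x(L-x)(L-2x)(x+2L)+x²(L-x)²)/(120LEI) = -15·(2·(24/5)·(12-(24/5))·(12-2·(24/5))·((24/5)+2·12)+(24/5)²·(12-(24/5))²)/(120·12·5000) = -972/78125 rad
Load 4 — point force P=3 kN at a=36/5 m (b=L-a=24/5):
  θ_4 = -Pb²x(2aL-(3a+b)x)/(2L³EI)  [x≤a] = -3·(24/5)²·(24/5)·(2·(36/5)·12-(3·(36/5)+(24/5))·(24/5))/(2·12³·5000) = -1728/1953125 rad
Superposition: θ = Σ θ_i = -263349/15625000 rad ≈ -0.016854 rad

θ(24/5) = -263349/15625000 rad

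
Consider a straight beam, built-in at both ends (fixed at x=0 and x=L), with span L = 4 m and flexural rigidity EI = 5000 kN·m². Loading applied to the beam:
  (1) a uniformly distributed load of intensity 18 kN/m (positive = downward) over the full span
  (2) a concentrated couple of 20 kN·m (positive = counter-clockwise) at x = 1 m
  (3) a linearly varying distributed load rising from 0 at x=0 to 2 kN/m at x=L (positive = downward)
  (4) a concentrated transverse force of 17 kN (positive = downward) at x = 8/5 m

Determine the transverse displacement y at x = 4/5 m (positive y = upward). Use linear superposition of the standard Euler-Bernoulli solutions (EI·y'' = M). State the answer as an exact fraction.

Load 1 — uniform load w=18 kN/m over full span:
  y_1 = -wx²(L-x)²/(24EI) = -18·(4/5)²·(4-(4/5))²/(24·5000) = -384/390625 m
Load 2 — applied couple M₀=20 kN·m at a=1 m (b=L-a=3):
  y_2 = (R_Ax³/6 - M_Ax²/2)/EI  [x≤a] with R_A=45/8, M_A=-15/4 = ((45/8)·(4/5)³/6 - (-15/4)·(4/5)²/2)/5000 = 21/62500 m
Load 3 — triangular load w₀=2 kN/m (0→w₀ over full span):
  y_3 = -w₀x²(L-x)²(x+2L)/(120LEI) = -2·(4/5)²·(4-(4/5))²·((4/5)+2·4)/(120·4·5000) = -1408/29296875 m
Load 4 — point force P=17 kN at a=8/5 m (b=L-a=12/5):
  y_4 = -Pb²x²(3aL-(3a+b)x)/(6L³EI)  [x≤a] = -17·(12/5)²·(4/5)²·(3·(8/5)·4-(3·(8/5)+(12/5))·(4/5))/(6·4³·5000) = -4284/9765625 m
Superposition: y = Σ y_i = -26573/23437500 m ≈ -0.001134 m

y(4/5) = -26573/23437500 m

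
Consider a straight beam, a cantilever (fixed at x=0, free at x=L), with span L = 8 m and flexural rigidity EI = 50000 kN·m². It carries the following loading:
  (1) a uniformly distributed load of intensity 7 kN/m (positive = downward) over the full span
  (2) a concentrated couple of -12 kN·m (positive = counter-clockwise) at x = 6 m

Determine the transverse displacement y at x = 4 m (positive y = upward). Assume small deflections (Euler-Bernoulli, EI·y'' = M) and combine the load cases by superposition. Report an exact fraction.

y(4) = -256/9375 m

Load 1 — uniform load w=7 kN/m over full span:
  y_1 = -wx²(x²-4Lx+6L²)/(24EI) = -7·4²·(4²-4·8·4+6·8²)/(24·50000) = -238/9375 m
Load 2 — applied couple M₀=-12 kN·m at a=6 m (b=L-a=2):
  y_2 = M₀x²/(2EI)  [x≤a] = (-12)·4²/(2·50000) = -6/3125 m
Superposition: y = Σ y_i = -256/9375 m ≈ -0.027307 m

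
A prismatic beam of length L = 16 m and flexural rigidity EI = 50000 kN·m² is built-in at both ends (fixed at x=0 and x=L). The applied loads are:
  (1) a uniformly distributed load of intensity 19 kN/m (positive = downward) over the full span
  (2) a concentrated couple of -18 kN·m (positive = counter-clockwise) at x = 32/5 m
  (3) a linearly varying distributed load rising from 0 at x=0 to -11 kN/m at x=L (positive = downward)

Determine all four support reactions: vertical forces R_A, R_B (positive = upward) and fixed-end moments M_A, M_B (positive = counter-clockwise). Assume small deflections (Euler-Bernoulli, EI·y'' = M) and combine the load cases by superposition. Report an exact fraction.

Load 1 — uniform load w=19 kN/m over full span:
  R_A = wL/2 = 19·16/2 = 152 kN
  M_A = wL²/12 = 19·16²/12 = 1216/3 kN·m
  R_B = wL/2 = 19·16/2 = 152 kN
  M_B = -wL²/12 = -19·16²/12 = -1216/3 kN·m
Load 2 — applied couple M₀=-18 kN·m at a=32/5 m (b=L-a=48/5):
  R_A = 6M₀ab/L³ = 6·(-18)·(32/5)·(48/5)/16³ = -81/50 kN
  M_A = M₀b(2a-b)/L² = (-18)·(48/5)·(2·(32/5)-(48/5))/16² = -54/25 kN·m
  R_B = -6M₀ab/L³ = -6·(-18)·(32/5)·(48/5)/16³ = 81/50 kN
  M_B = M₀a(2b-a)/L² = (-18)·(32/5)·(2·(48/5)-(32/5))/16² = -144/25 kN·m
Load 3 — triangular load w₀=-11 kN/m (0→w₀ over full span):
  R_A = 3w₀L/20 = 3·(-11)·16/20 = -132/5 kN
  M_A = w₀L²/30 = (-11)·16²/30 = -1408/15 kN·m
  R_B = 7w₀L/20 = 7·(-11)·16/20 = -308/5 kN
  M_B = -w₀L²/20 = -(-11)·16²/20 = 704/5 kN·m
Superposition: R_A = 6199/50 kN, M_A = 23198/75 kN·m, R_B = 4601/50 kN, M_B = -20272/75 kN·m

R_A = 6199/50 kN, M_A = 23198/75 kN·m, R_B = 4601/50 kN, M_B = -20272/75 kN·m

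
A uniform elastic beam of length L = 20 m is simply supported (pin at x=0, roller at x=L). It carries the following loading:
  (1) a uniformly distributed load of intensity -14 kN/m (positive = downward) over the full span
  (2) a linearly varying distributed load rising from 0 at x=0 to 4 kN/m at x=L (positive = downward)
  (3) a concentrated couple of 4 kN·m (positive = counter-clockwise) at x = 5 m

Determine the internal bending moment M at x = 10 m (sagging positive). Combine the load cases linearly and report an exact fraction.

Load 1 — uniform load w=-14 kN/m over full span:
  M_1 = wx(L-x)/2 = (-14)·10·(20-10)/2 = -700 kN·m
Load 2 — triangular load w₀=4 kN/m (0→w₀ over full span):
  M_2 = w₀Lx/6 - w₀x³/(6L) = 4·20·10/6 - 4·10³/(6·20) = 100 kN·m
Load 3 — applied couple M₀=4 kN·m at a=5 m (b=L-a=15):
  M_3 = M₀x/L - M₀  [x>a] = 4·10/20 - 4 = -2 kN·m
Superposition: M = Σ M_i = -602 kN·m ≈ -602.000000 kN·m

M(10) = -602 kN·m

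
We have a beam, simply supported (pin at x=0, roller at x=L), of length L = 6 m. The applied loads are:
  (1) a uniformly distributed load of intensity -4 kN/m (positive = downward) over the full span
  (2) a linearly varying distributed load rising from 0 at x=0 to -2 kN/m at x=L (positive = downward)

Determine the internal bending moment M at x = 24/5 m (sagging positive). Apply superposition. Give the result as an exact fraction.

Load 1 — uniform load w=-4 kN/m over full span:
  M_1 = wx(L-x)/2 = (-4)·(24/5)·(6-(24/5))/2 = -288/25 kN·m
Load 2 — triangular load w₀=-2 kN/m (0→w₀ over full span):
  M_2 = w₀Lx/6 - w₀x³/(6L) = (-2)·6·(24/5)/6 - (-2)·(24/5)³/(6·6) = -432/125 kN·m
Superposition: M = Σ M_i = -1872/125 kN·m ≈ -14.976000 kN·m

M(24/5) = -1872/125 kN·m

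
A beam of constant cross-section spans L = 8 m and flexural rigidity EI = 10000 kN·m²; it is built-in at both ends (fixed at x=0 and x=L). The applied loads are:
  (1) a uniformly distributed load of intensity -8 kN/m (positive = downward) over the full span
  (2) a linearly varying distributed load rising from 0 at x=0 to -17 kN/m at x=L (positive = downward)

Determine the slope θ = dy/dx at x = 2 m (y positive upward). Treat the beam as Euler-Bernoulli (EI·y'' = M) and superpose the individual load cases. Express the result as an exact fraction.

θ(2) = 1303/200000 rad

Load 1 — uniform load w=-8 kN/m over full span:
  θ_1 = -wx(L-x)(L-2x)/(12EI) = -(-8)·2·(8-2)·(8-2·2)/(12·10000) = 2/625 rad
Load 2 — triangular load w₀=-17 kN/m (0→w₀ over full span):
  θ_2 = -w₀(2x(L-x)(L-2x)(x+2L)+x²(L-x)²)/(120LEI) = -(-17)·(2·2·(8-2)·(8-2·2)·(2+2·8)+2²·(8-2)²)/(120·8·10000) = 663/200000 rad
Superposition: θ = Σ θ_i = 1303/200000 rad ≈ 0.006515 rad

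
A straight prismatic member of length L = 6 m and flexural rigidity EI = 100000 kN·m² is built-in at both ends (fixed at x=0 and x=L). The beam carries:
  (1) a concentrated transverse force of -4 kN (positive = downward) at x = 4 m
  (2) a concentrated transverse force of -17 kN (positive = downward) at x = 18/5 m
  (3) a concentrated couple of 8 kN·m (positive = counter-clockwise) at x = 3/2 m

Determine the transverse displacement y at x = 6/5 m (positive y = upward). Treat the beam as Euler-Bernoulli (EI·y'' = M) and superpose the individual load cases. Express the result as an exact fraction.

Load 1 — point force P=-4 kN at a=4 m (b=L-a=2):
  y_1 = -Pb²x²(3aL-(3a+b)x)/(6L³EI)  [x≤a] = -(-4)·2²·(6/5)²·(3·4·6-(3·4+2)·(6/5))/(6·6³·100000) = 23/2343750 m
Load 2 — point force P=-17 kN at a=18/5 m (b=L-a=12/5):
  y_2 = -Pb²x²(3aL-(3a+b)x)/(6L³EI)  [x≤a] = -(-17)·(12/5)²·(6/5)²·(3·(18/5)·6-(3·(18/5)+(12/5))·(6/5))/(6·6³·100000) = 2601/48828125 m
Load 3 — applied couple M₀=8 kN·m at a=3/2 m (b=L-a=9/2):
  y_3 = (R_Ax³/6 - M_Ax²/2)/EI  [x≤a] with R_A=3/2, M_A=-3/2 = ((3/2)·(6/5)³/6 - (-3/2)·(6/5)²/2)/100000 = 189/12500000 m
Superposition: y = Σ y_i = 366571/4687500000 m ≈ 0.000078 m

y(6/5) = 366571/4687500000 m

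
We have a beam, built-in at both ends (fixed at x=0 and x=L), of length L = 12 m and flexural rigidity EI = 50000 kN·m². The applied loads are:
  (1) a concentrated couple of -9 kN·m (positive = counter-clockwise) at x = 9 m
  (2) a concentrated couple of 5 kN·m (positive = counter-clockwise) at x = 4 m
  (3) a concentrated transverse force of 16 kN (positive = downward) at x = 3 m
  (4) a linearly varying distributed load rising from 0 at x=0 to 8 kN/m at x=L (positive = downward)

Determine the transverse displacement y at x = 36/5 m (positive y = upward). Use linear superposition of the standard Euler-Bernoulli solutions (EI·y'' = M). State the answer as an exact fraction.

y(36/5) = -7351757/1562500000 m

Load 1 — applied couple M₀=-9 kN·m at a=9 m (b=L-a=3):
  y_1 = (R_Ax³/6 - M_Ax²/2)/EI  [x≤a] with R_A=-27/32, M_A=-45/16 = ((-27/32)·(36/5)³/6 - (-45/16)·(36/5)²/2)/50000 = 5103/12500000 m
Load 2 — applied couple M₀=5 kN·m at a=4 m (b=L-a=8):
  y_2 = (R_Ax³/6 - M_Ax²/2 - M₀(x-a)²/2)/EI  [x>a] with R_A=5/9, M_A=0 = ((5/9)·(36/5)³/6 - 0·(36/5)²/2 - 5·((36/5)-4)²/2)/50000 = 14/78125 m
Load 3 — point force P=16 kN at a=3 m (b=L-a=9):
  y_3 = -Pa²(L-x)²(3bL-(3b+a)(L-x))/(6L³EI)  [x>a] = -16·3²·(12-(36/5))²·(3·9·12-(3·9+3)·(12-(36/5)))/(6·12³·50000) = -18/15625 m
Load 4 — triangular load w₀=8 kN/m (0→w₀ over full span):
  y_4 = -w₀x²(L-x)²(x+2L)/(120LEI) = -8·(36/5)²·(12-(36/5))²·((36/5)+2·12)/(120·12·50000) = -202176/48828125 m
Superposition: y = Σ y_i = -7351757/1562500000 m ≈ -0.004705 m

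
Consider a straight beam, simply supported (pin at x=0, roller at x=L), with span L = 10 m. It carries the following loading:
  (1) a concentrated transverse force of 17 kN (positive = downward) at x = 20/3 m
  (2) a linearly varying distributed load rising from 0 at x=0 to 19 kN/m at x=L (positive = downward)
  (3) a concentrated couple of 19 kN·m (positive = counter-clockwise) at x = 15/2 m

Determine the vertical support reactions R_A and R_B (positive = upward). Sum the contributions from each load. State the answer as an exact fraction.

R_A = 1177/30 kN, R_B = 2183/30 kN

Load 1 — point force P=17 kN at a=20/3 m (b=L-a=10/3):
  R_A = Pb/L = 17·(10/3)/10 = 17/3 kN
  R_B = Pa/L = 17·(20/3)/10 = 34/3 kN
Load 2 — triangular load w₀=19 kN/m (0→w₀ over full span):
  R_A = w₀L/6 = 19·10/6 = 95/3 kN
  R_B = w₀L/3 = 19·10/3 = 190/3 kN
Load 3 — applied couple M₀=19 kN·m at a=15/2 m (b=L-a=5/2):
  R_A = M₀/L = 19/10 kN
  R_B = -M₀/L = -19/10 kN
Superposition: R_A = 1177/30 kN, R_B = 2183/30 kN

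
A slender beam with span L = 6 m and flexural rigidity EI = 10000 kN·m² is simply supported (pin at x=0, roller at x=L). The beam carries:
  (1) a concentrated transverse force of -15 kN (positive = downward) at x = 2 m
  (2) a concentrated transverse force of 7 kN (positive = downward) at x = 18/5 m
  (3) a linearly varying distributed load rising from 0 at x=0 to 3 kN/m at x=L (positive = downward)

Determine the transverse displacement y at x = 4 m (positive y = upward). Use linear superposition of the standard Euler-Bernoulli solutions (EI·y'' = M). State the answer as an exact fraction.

Load 1 — point force P=-15 kN at a=2 m (b=L-a=4):
  y_1 = -Pa(L-x)(2Lx-a²-x²)/(6LEI)  [x>a] = -(-15)·2·(6-4)·(2·6·4-2²-4²)/(6·6·10000) = 7/1500 m
Load 2 — point force P=7 kN at a=18/5 m (b=L-a=12/5):
  y_2 = -Pa(L-x)(2Lx-a²-x²)/(6LEI)  [x>a] = -7·(18/5)·(6-4)·(2·6·4-(18/5)²-4²)/(6·6·10000) = -833/312500 m
Load 3 — triangular load w₀=3 kN/m (0→w₀ over full span):
  y_3 = -w₀x(7L⁴-10L²x²+3x⁴)/(360LEI) = -3·4·(7·6⁴-10·6²·4²+3·4⁴)/(360·6·10000) = -17/7500 m
Superposition: y = Σ y_i = -83/312500 m ≈ -0.000266 m

y(4) = -83/312500 m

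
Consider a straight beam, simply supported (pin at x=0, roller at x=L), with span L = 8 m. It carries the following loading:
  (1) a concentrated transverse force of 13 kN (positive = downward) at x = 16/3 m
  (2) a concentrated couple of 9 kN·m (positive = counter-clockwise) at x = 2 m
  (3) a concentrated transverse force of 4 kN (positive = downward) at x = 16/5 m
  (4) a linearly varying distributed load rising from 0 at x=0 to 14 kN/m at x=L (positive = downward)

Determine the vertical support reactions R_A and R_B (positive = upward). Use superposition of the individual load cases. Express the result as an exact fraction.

Load 1 — point force P=13 kN at a=16/3 m (b=L-a=8/3):
  R_A = Pb/L = 13·(8/3)/8 = 13/3 kN
  R_B = Pa/L = 13·(16/3)/8 = 26/3 kN
Load 2 — applied couple M₀=9 kN·m at a=2 m (b=L-a=6):
  R_A = M₀/L = 9/8 kN
  R_B = -M₀/L = -9/8 kN
Load 3 — point force P=4 kN at a=16/5 m (b=L-a=24/5):
  R_A = Pb/L = 4·(24/5)/8 = 12/5 kN
  R_B = Pa/L = 4·(16/5)/8 = 8/5 kN
Load 4 — triangular load w₀=14 kN/m (0→w₀ over full span):
  R_A = w₀L/6 = 14·8/6 = 56/3 kN
  R_B = w₀L/3 = 14·8/3 = 112/3 kN
Superposition: R_A = 1061/40 kN, R_B = 1859/40 kN

R_A = 1061/40 kN, R_B = 1859/40 kN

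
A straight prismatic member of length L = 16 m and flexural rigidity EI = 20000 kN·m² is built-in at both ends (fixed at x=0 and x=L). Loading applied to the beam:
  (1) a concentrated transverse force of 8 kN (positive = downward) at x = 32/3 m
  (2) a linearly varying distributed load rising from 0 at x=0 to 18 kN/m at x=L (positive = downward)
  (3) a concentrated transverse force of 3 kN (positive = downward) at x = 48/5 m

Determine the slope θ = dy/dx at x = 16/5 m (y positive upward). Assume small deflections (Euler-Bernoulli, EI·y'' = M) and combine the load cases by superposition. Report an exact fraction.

θ(16/5) = -802384/52734375 rad

Load 1 — point force P=8 kN at a=32/3 m (b=L-a=16/3):
  θ_1 = -Pb²x(2aL-(3a+b)x)/(2L³EI)  [x≤a] = -8·(16/3)²·(16/5)·(2·(32/3)·16-(3·(32/3)+(16/3))·(16/5))/(2·16³·20000) = -416/421875 rad
Load 2 — triangular load w₀=18 kN/m (0→w₀ over full span):
  θ_2 = -w₀(2x(L-x)(L-2x)(x+2L)+x²(L-x)²)/(120LEI) = -18·(2·(16/5)·(16-(16/5))·(16-2·(16/5))·((16/5)+2·16)+(16/5)²·(16-(16/5))²)/(120·16·20000) = -5376/390625 rad
Load 3 — point force P=3 kN at a=48/5 m (b=L-a=32/5):
  θ_3 = -Pb²x(2aL-(3a+b)x)/(2L³EI)  [x≤a] = -3·(32/5)²·(16/5)·(2·(48/5)·16-(3·(48/5)+(32/5))·(16/5))/(2·16³·20000) = -912/1953125 rad
Superposition: θ = Σ θ_i = -802384/52734375 rad ≈ -0.015216 rad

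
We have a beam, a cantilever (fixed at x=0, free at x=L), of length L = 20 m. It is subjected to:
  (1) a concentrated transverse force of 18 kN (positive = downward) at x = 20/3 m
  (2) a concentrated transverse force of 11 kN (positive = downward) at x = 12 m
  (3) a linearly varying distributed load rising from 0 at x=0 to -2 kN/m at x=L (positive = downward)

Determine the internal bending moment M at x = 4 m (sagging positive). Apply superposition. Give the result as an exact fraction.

Load 1 — point force P=18 kN at a=20/3 m (b=L-a=40/3):
  M_1 = -P(a-x)  [x≤a] = -18·((20/3)-4) = -48 kN·m
Load 2 — point force P=11 kN at a=12 m (b=L-a=8):
  M_2 = -P(a-x)  [x≤a] = -11·(12-4) = -88 kN·m
Load 3 — triangular load w₀=-2 kN/m (0→w₀ over full span):
  M_3 = w₀Lx/2 - w₀L²/3 - w₀x³/(6L) = (-2)·20·4/2 - (-2)·20²/3 - (-2)·4³/(6·20) = 2816/15 kN·m
Superposition: M = Σ M_i = 776/15 kN·m ≈ 51.733333 kN·m

M(4) = 776/15 kN·m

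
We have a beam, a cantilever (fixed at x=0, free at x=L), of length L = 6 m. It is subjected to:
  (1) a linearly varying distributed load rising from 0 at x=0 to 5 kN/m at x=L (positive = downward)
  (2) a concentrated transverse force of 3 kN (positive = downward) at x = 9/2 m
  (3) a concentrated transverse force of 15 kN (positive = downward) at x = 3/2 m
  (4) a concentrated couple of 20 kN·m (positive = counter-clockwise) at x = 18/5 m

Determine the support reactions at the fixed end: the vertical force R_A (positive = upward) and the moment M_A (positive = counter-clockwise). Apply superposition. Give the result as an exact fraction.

R_A = 33 kN, M_A = 76 kN·m

Load 1 — triangular load w₀=5 kN/m (0→w₀ over full span):
  R_A = w₀L/2 = 5·6/2 = 15 kN
  M_A = w₀L²/3 = 5·6²/3 = 60 kN·m
Load 2 — point force P=3 kN at a=9/2 m (b=L-a=3/2):
  R_A = P = 3 kN
  M_A = Pa = 3·(9/2) = 27/2 kN·m
Load 3 — point force P=15 kN at a=3/2 m (b=L-a=9/2):
  R_A = P = 15 kN
  M_A = Pa = 15·(3/2) = 45/2 kN·m
Load 4 — applied couple M₀=20 kN·m at a=18/5 m (b=L-a=12/5):
  R_A = 0 kN
  M_A = -M₀ = -20 kN·m
Superposition: R_A = 33 kN, M_A = 76 kN·m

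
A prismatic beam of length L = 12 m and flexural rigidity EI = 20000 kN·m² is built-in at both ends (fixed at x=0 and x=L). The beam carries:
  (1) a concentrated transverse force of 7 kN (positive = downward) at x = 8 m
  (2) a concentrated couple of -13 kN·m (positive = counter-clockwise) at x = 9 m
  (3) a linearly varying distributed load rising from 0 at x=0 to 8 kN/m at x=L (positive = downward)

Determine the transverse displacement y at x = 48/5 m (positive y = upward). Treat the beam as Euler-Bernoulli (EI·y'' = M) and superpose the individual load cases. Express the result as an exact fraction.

y(48/5) = -10608353/1875000000 m

Load 1 — point force P=7 kN at a=8 m (b=L-a=4):
  y_1 = -Pa²(L-x)²(3bL-(3b+a)(L-x))/(6L³EI)  [x>a] = -7·8²·(12-(48/5))²·(3·4·12-(3·4+8)·(12-(48/5)))/(6·12³·20000) = -56/46875 m
Load 2 — applied couple M₀=-13 kN·m at a=9 m (b=L-a=3):
  y_2 = (R_Ax³/6 - M_Ax²/2 - M₀(x-a)²/2)/EI  [x>a] with R_A=-39/32, M_A=-65/16 = ((-39/32)·(48/5)³/6 - (-65/16)·(48/5)²/2 - (-13)·((48/5)-9)²/2)/20000 = 2457/5000000 m
Load 3 — triangular load w₀=8 kN/m (0→w₀ over full span):
  y_3 = -w₀x²(L-x)²(x+2L)/(120LEI) = -8·(48/5)²·(12-(48/5))²·((48/5)+2·12)/(120·12·20000) = -48384/9765625 m
Superposition: y = Σ y_i = -10608353/1875000000 m ≈ -0.005658 m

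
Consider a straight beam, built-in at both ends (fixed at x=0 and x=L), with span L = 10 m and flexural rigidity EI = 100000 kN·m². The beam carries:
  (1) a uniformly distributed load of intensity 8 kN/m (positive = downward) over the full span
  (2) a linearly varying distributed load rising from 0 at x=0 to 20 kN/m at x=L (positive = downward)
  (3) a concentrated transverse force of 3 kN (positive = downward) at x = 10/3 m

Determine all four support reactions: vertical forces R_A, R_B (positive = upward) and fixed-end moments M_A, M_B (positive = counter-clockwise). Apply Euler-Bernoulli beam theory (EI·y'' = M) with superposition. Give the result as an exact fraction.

R_A = 650/9 kN, M_A = 1240/9 kN·m, R_B = 997/9 kN, M_B = -1520/9 kN·m

Load 1 — uniform load w=8 kN/m over full span:
  R_A = wL/2 = 8·10/2 = 40 kN
  M_A = wL²/12 = 8·10²/12 = 200/3 kN·m
  R_B = wL/2 = 8·10/2 = 40 kN
  M_B = -wL²/12 = -8·10²/12 = -200/3 kN·m
Load 2 — triangular load w₀=20 kN/m (0→w₀ over full span):
  R_A = 3w₀L/20 = 3·20·10/20 = 30 kN
  M_A = w₀L²/30 = 20·10²/30 = 200/3 kN·m
  R_B = 7w₀L/20 = 7·20·10/20 = 70 kN
  M_B = -w₀L²/20 = -20·10²/20 = -100 kN·m
Load 3 — point force P=3 kN at a=10/3 m (b=L-a=20/3):
  R_A = Pb²(3a+b)/L³ = 3·(20/3)²·(3·(10/3)+(20/3))/10³ = 20/9 kN
  M_A = Pab²/L² = 3·(10/3)·(20/3)²/10² = 40/9 kN·m
  R_B = Pa²(a+3b)/L³ = 3·(10/3)²·((10/3)+3·(20/3))/10³ = 7/9 kN
  M_B = -Pa²b/L² = -3·(10/3)²·(20/3)/10² = -20/9 kN·m
Superposition: R_A = 650/9 kN, M_A = 1240/9 kN·m, R_B = 997/9 kN, M_B = -1520/9 kN·m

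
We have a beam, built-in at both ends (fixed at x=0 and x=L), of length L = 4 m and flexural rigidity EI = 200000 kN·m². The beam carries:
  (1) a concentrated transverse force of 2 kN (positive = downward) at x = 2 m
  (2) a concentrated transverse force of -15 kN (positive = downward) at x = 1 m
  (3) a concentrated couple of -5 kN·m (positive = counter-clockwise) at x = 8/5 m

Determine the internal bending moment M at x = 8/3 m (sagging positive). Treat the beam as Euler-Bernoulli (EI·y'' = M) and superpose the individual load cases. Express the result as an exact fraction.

M(8/3) = 197/240 kN·m

Load 1 — point force P=2 kN at a=2 m (b=L-a=2):
  M_1 = Pa²(a+3b)(L-x)/L³ - Pa²b/L²  [x>a] = 2·2²·(2+3·2)·(4-(8/3))/4³ - 2·2²·2/4² = 1/3 kN·m
Load 2 — point force P=-15 kN at a=1 m (b=L-a=3):
  M_2 = Pa²(a+3b)(L-x)/L³ - Pa²b/L²  [x>a] = (-15)·1²·(1+3·3)·(4-(8/3))/4³ - (-15)·1²·3/4² = -5/16 kN·m
Load 3 — applied couple M₀=-5 kN·m at a=8/5 m (b=L-a=12/5):
  M_3 = R_Ax - M_A - M₀  [x>a] with R_A=-9/5, M_A=-3/5 = (-9/5)·(8/3) - (-3/5) - (-5) = 4/5 kN·m
Superposition: M = Σ M_i = 197/240 kN·m ≈ 0.820833 kN·m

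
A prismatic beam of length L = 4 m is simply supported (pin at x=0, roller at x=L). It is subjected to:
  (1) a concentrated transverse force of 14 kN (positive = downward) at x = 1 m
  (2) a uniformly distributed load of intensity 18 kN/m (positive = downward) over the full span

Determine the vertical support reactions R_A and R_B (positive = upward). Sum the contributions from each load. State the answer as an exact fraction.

Load 1 — point force P=14 kN at a=1 m (b=L-a=3):
  R_A = Pb/L = 14·3/4 = 21/2 kN
  R_B = Pa/L = 14·1/4 = 7/2 kN
Load 2 — uniform load w=18 kN/m over full span:
  R_A = wL/2 = 18·4/2 = 36 kN
  R_B = wL/2 = 18·4/2 = 36 kN
Superposition: R_A = 93/2 kN, R_B = 79/2 kN

R_A = 93/2 kN, R_B = 79/2 kN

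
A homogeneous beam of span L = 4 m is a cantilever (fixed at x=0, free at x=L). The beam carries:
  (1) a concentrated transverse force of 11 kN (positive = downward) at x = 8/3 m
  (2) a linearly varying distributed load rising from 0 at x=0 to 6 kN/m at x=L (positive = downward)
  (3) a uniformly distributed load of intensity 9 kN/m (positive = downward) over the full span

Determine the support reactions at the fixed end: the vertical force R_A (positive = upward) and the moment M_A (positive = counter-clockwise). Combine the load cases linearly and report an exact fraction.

R_A = 59 kN, M_A = 400/3 kN·m

Load 1 — point force P=11 kN at a=8/3 m (b=L-a=4/3):
  R_A = P = 11 kN
  M_A = Pa = 11·(8/3) = 88/3 kN·m
Load 2 — triangular load w₀=6 kN/m (0→w₀ over full span):
  R_A = w₀L/2 = 6·4/2 = 12 kN
  M_A = w₀L²/3 = 6·4²/3 = 32 kN·m
Load 3 — uniform load w=9 kN/m over full span:
  R_A = wL = 9·4 = 36 kN
  M_A = wL²/2 = 9·4²/2 = 72 kN·m
Superposition: R_A = 59 kN, M_A = 400/3 kN·m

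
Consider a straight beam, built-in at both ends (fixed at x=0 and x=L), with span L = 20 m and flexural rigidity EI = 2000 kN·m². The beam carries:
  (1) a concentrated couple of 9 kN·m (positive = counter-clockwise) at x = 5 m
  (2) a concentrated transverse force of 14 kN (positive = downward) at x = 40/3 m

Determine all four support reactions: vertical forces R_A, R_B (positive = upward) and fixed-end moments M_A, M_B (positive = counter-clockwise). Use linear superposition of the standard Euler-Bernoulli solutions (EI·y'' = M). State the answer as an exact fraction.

R_A = 17867/4320 kN, M_A = 8231/432 kN·m, R_B = 42613/4320 kN, M_B = -16705/432 kN·m

Load 1 — applied couple M₀=9 kN·m at a=5 m (b=L-a=15):
  R_A = 6M₀ab/L³ = 6·9·5·15/20³ = 81/160 kN
  M_A = M₀b(2a-b)/L² = 9·15·(2·5-15)/20² = -27/16 kN·m
  R_B = -6M₀ab/L³ = -6·9·5·15/20³ = -81/160 kN
  M_B = M₀a(2b-a)/L² = 9·5·(2·15-5)/20² = 45/16 kN·m
Load 2 — point force P=14 kN at a=40/3 m (b=L-a=20/3):
  R_A = Pb²(3a+b)/L³ = 14·(20/3)²·(3·(40/3)+(20/3))/20³ = 98/27 kN
  M_A = Pab²/L² = 14·(40/3)·(20/3)²/20² = 560/27 kN·m
  R_B = Pa²(a+3b)/L³ = 14·(40/3)²·((40/3)+3·(20/3))/20³ = 280/27 kN
  M_B = -Pa²b/L² = -14·(40/3)²·(20/3)/20² = -1120/27 kN·m
Superposition: R_A = 17867/4320 kN, M_A = 8231/432 kN·m, R_B = 42613/4320 kN, M_B = -16705/432 kN·m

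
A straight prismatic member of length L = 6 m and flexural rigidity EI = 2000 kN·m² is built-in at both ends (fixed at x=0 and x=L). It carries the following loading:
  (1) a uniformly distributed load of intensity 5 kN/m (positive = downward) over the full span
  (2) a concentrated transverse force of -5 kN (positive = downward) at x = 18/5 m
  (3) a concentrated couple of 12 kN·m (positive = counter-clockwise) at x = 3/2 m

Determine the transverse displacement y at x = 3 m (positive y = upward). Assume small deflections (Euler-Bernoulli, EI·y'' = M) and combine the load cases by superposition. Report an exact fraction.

Load 1 — uniform load w=5 kN/m over full span:
  y_1 = -wx²(L-x)²/(24EI) = -5·3²·(6-3)²/(24·2000) = -27/3200 m
Load 2 — point force P=-5 kN at a=18/5 m (b=L-a=12/5):
  y_2 = -Pb²x²(3aL-(3a+b)x)/(6L³EI)  [x≤a] = -(-5)·(12/5)²·3²·(3·(18/5)·6-(3·(18/5)+(12/5))·3)/(6·6³·2000) = 63/25000 m
Load 3 — applied couple M₀=12 kN·m at a=3/2 m (b=L-a=9/2):
  y_3 = (R_Ax³/6 - M_Ax²/2 - M₀(x-a)²/2)/EI  [x>a] with R_A=9/4, M_A=-9/4 = ((9/4)·3³/6 - (-9/4)·3²/2 - 12·(3-(3/2))²/2)/2000 = 27/8000 m
Superposition: y = Σ y_i = -1017/400000 m ≈ -0.002543 m

y(3) = -1017/400000 m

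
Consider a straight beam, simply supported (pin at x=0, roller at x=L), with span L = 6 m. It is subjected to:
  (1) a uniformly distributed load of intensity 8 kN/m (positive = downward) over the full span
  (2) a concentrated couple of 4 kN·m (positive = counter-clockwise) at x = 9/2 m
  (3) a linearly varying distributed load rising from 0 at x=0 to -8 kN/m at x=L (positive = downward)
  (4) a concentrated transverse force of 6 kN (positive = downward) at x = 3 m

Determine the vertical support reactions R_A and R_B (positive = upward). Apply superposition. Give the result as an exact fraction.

Load 1 — uniform load w=8 kN/m over full span:
  R_A = wL/2 = 8·6/2 = 24 kN
  R_B = wL/2 = 8·6/2 = 24 kN
Load 2 — applied couple M₀=4 kN·m at a=9/2 m (b=L-a=3/2):
  R_A = M₀/L = 4/6 = 2/3 kN
  R_B = -M₀/L = -4/6 = -2/3 kN
Load 3 — triangular load w₀=-8 kN/m (0→w₀ over full span):
  R_A = w₀L/6 = (-8)·6/6 = -8 kN
  R_B = w₀L/3 = (-8)·6/3 = -16 kN
Load 4 — point force P=6 kN at a=3 m (b=L-a=3):
  R_A = Pb/L = 6·3/6 = 3 kN
  R_B = Pa/L = 6·3/6 = 3 kN
Superposition: R_A = 59/3 kN, R_B = 31/3 kN

R_A = 59/3 kN, R_B = 31/3 kN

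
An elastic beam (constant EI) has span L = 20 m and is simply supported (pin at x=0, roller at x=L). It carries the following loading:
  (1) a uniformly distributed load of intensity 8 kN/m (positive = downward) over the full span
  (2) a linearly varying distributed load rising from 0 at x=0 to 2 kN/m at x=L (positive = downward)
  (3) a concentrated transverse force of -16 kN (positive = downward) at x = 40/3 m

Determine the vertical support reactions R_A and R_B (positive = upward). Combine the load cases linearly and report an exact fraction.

Load 1 — uniform load w=8 kN/m over full span:
  R_A = wL/2 = 8·20/2 = 80 kN
  R_B = wL/2 = 8·20/2 = 80 kN
Load 2 — triangular load w₀=2 kN/m (0→w₀ over full span):
  R_A = w₀L/6 = 2·20/6 = 20/3 kN
  R_B = w₀L/3 = 2·20/3 = 40/3 kN
Load 3 — point force P=-16 kN at a=40/3 m (b=L-a=20/3):
  R_A = Pb/L = (-16)·(20/3)/20 = -16/3 kN
  R_B = Pa/L = (-16)·(40/3)/20 = -32/3 kN
Superposition: R_A = 244/3 kN, R_B = 248/3 kN

R_A = 244/3 kN, R_B = 248/3 kN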